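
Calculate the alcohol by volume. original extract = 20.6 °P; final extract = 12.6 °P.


SG = 259/(259 − P);  ABV = (OG − FG)·131.25
OG = 259/(259 − 20.6) = 1.0864
FG = 259/(259 − 12.6) = 1.0511
ABV = (1.0864 − 1.0511)·131.25

4.6296 % ABV


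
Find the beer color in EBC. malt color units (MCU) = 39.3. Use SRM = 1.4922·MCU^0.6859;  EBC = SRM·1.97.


SRM = 1.4922·39.3^0.6859 = 18.5106
EBC = 18.5106·1.97

36.4659 EBC


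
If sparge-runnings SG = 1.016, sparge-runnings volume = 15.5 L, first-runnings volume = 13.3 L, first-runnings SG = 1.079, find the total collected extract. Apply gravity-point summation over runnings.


total = Σ (SG_i − 1)·1000·V_i
first = (1.079 − 1)·1000·13.3 = 1050.7000
sparge = (1.016 − 1)·1000·15.5 = 248.0000
total = 1050.7000 + 248.0000

1298.7000 gravity·L


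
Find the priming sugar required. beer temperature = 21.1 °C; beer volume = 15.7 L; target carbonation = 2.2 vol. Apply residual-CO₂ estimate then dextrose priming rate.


residual = 14.695·(0.01821 + 0.09011·e^(−0.04·T));  sugar = (target − residual)·4.0·V
residual = 14.695·(0.01821 + 0.09011·e^(−0.04·21.1)) = 0.8370
sugar = (2.2 − 0.8370)·4.0·15.7

85.5983 g


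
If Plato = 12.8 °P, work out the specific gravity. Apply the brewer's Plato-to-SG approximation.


SG = 259/(259 − P)
SG = 259/(259 − 12.8)

1.0520


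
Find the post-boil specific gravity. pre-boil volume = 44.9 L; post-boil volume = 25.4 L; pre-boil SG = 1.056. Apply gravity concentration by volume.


SG_post = 1 + (SG_pre − 1)·V_pre/V_post
pts_pre = (1.056 − 1)·1000 = 56.0000
pts_post = 56.0000·44.9/25.4 = 98.9921
SG_post = 1 + 98.9921/1000

1.0990


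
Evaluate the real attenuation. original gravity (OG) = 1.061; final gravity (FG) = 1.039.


AA = (OG−FG)/(OG−1)·100;  RA = AA·0.8192
AA = (1.061 − 1.039)/(1.061 − 1)·100 = 36.0656
RA = 36.0656·0.8192

29.5449 %


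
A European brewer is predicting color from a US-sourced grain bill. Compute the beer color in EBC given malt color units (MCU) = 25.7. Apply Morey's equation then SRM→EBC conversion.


SRM = 1.4922·MCU^0.6859;  EBC = SRM·1.97
SRM = 1.4922·25.7^0.6859 = 13.8325
EBC = 13.8325·1.97

27.2500 EBC


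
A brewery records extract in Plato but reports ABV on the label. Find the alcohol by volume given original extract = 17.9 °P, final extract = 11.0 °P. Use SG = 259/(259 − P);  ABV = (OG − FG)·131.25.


OG = 259/(259 − 17.9) = 1.0742
FG = 259/(259 − 11.0) = 1.0444
ABV = (1.0742 − 1.0444)·131.25

3.9228 % ABV


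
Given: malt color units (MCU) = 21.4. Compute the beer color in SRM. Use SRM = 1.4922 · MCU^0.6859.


SRM = 1.4922 · 21.4^0.6859

12.1999 SRM


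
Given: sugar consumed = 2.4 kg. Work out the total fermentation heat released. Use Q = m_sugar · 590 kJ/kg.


Q = 2.4 · 590

1416.0000 kJ


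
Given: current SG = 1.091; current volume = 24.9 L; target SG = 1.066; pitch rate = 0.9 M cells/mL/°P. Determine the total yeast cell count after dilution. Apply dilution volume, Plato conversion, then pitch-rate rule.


V_w = V·((SG_c−1)/(SG_t−1)−1);  °P = 259 − 259/SG_t;  cells = rate·(V+V_w)·°P
V_w = 24.9·((1.091−1)/(1.066−1)−1) = 9.4318
V_final = 24.9 + 9.4318 = 34.3318
°P = 259 − 259/1.066 = 16.0356
cells = 0.9·34.3318·16.0356

495.4796 billion cells


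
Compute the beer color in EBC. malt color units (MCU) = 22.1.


SRM = 1.4922·MCU^0.6859;  EBC = SRM·1.97
SRM = 1.4922·22.1^0.6859 = 12.4723
EBC = 12.4723·1.97

24.5704 EBC


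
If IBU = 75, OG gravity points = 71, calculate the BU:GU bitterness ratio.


BU:GU = IBU / OG_points
BU:GU = 75 / 71

1.0563


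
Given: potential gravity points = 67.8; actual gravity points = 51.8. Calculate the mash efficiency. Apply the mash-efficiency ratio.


efficiency = actual / potential × 100
efficiency = 51.8 / 67.8 × 100

76.4012 %


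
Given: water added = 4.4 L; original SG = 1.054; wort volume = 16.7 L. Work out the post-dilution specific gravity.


SG_new = 1 + (SG_old − 1)·V_old/(V_old + V_water)
pts = (1.054 − 1)·1000·16.7/(16.7 + 4.4) = 42.7393
SG_new = 1 + 42.7393/1000

1.0427


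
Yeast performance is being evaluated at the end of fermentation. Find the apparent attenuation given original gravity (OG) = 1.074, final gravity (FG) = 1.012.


AA = (OG − FG)/(OG − 1) · 100
AA = (1.074 − 1.012)/(1.074 − 1) · 100

83.7838 %


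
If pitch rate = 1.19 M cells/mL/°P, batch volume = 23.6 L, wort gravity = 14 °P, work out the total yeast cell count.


cells (billions) = rate · V_L · °P
cells = 1.19 · 23.6 · 14

393.1760 billion cells


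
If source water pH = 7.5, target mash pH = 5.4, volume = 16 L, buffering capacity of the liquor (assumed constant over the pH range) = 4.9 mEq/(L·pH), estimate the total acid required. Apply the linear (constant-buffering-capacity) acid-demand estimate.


acid = buffering capacity · (pH_source − pH_target) · V
acid = 4.9 · (7.5 − 5.4) · 16

164.6400 mEq


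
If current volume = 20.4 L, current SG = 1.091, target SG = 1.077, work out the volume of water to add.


V_water = V·((SG_curr − 1)/(SG_target − 1) − 1)
V_water = 20.4·((1.091 − 1)/(1.077 − 1) − 1)

3.7091 L


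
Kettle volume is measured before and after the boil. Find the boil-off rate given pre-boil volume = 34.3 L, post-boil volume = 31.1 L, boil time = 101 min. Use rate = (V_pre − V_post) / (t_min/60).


rate = (34.3 − 31.1) / (101/60)

1.9010 L/hr


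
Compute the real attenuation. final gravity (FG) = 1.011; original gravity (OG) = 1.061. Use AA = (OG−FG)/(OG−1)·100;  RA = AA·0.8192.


AA = (1.061 − 1.011)/(1.061 − 1)·100 = 81.9672
RA = 81.9672·0.8192

67.1475 %


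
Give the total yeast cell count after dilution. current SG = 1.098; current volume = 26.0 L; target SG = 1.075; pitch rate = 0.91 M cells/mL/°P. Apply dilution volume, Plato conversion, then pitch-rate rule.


V_w = V·((SG_c−1)/(SG_t−1)−1);  °P = 259 − 259/SG_t;  cells = rate·(V+V_w)·°P
V_w = 26.0·((1.098−1)/(1.075−1)−1) = 7.9733
V_final = 26.0 + 7.9733 = 33.9733
°P = 259 − 259/1.075 = 18.0698
cells = 0.91·33.9733·18.0698

558.6401 billion cells


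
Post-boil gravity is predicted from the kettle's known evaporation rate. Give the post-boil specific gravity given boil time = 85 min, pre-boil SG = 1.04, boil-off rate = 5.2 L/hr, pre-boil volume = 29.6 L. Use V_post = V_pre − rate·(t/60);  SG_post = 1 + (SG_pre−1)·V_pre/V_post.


V_post = 29.6 − 5.2·(85/60) = 22.2333
SG_post = 1 + (1.04 − 1)·29.6/22.2333

1.0533


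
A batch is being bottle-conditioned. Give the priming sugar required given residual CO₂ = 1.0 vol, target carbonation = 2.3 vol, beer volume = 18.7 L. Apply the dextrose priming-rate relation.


sugar = (target − residual)·4.0·V
sugar = (2.3 − 1.0)·4.0·18.7

97.2400 g


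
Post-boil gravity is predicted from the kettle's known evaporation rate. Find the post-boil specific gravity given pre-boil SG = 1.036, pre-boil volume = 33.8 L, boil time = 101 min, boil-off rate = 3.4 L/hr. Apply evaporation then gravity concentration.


V_post = V_pre − rate·(t/60);  SG_post = 1 + (SG_pre−1)·V_pre/V_post
V_post = 33.8 − 3.4·(101/60) = 28.0767
SG_post = 1 + (1.036 − 1)·33.8/28.0767

1.0433


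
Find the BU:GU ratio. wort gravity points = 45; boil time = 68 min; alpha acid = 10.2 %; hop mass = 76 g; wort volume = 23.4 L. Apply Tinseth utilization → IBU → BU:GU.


U = 1.65·0.000125^(GP/1000)·(1−e^(−0.04t))/4.15;  IBU = (α/100)·m·U·1000/V;  BU:GU = IBU/GP
U = 1.65·0.000125^(45/1000)·(1−e^(−0.04·68))/4.15 = 0.2479
IBU = (10.2/100)·76·0.2479·1000/23.4 = 82.1107
BU:GU = 82.1107/45

1.8247


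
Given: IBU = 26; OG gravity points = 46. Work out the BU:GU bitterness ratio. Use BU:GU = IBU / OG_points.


BU:GU = 26 / 46

0.5652


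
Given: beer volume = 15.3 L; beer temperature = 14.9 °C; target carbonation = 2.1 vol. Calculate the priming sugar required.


residual = 14.695·(0.01821 + 0.09011·e^(−0.04·T));  sugar = (target − residual)·4.0·V
residual = 14.695·(0.01821 + 0.09011·e^(−0.04·14.9)) = 0.9972
sugar = (2.1 − 0.9972)·4.0·15.3

67.4897 g


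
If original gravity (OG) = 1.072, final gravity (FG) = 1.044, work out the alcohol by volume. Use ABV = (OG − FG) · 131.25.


ABV = (1.072 − 1.044) · 131.25

3.6750 % ABV


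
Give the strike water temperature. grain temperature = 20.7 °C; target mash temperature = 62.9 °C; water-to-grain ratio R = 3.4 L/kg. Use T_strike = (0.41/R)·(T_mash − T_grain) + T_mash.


T_strike = (0.41/3.4)·(62.9 − 20.7) + 62.9

67.9888 °C


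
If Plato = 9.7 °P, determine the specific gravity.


SG = 259/(259 − P)
SG = 259/(259 − 9.7)

1.0389


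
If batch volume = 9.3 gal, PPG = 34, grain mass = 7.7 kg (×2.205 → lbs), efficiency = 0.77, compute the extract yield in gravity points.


points = lbs × PPG × eff / vol
lbs = 7.7 × 2.205 = 16.9785
points = 16.9785 × 34 × 0.77 / 9.3

47.7954 points


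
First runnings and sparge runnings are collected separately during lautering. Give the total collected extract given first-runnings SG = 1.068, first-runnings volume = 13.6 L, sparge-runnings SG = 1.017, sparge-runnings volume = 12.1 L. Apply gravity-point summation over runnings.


total = Σ (SG_i − 1)·1000·V_i
first = (1.068 − 1)·1000·13.6 = 924.8000
sparge = (1.017 − 1)·1000·12.1 = 205.7000
total = 924.8000 + 205.7000

1130.5000 gravity·L


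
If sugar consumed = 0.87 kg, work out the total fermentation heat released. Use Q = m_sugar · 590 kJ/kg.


Q = 0.87 · 590

513.3000 kJ


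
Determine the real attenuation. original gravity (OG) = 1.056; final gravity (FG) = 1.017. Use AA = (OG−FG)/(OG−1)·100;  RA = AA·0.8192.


AA = (1.056 − 1.017)/(1.056 − 1)·100 = 69.6429
RA = 69.6429·0.8192

57.0514 %


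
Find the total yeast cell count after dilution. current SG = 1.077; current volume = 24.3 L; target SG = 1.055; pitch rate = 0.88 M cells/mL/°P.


V_w = V·((SG_c−1)/(SG_t−1)−1);  °P = 259 − 259/SG_t;  cells = rate·(V+V_w)·°P
V_w = 24.3·((1.077−1)/(1.055−1)−1) = 9.7200
V_final = 24.3 + 9.7200 = 34.0200
°P = 259 − 259/1.055 = 13.5024
cells = 0.88·34.0200·13.5024

404.2285 billion cells


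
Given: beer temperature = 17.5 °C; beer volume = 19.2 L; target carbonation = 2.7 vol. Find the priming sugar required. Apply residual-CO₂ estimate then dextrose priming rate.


residual = 14.695·(0.01821 + 0.09011·e^(−0.04·T));  sugar = (target − residual)·4.0·V
residual = 14.695·(0.01821 + 0.09011·e^(−0.04·17.5)) = 0.9252
sugar = (2.7 − 0.9252)·4.0·19.2

136.3079 g


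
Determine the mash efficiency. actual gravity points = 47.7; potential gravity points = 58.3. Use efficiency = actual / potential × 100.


efficiency = 47.7 / 58.3 × 100

81.8182 %


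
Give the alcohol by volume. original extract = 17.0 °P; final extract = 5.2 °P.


SG = 259/(259 − P);  ABV = (OG − FG)·131.25
OG = 259/(259 − 17.0) = 1.0702
FG = 259/(259 − 5.2) = 1.0205
ABV = (1.0702 − 1.0205)·131.25

6.5309 % ABV


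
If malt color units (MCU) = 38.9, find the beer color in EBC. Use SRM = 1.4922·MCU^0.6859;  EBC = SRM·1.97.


SRM = 1.4922·38.9^0.6859 = 18.3812
EBC = 18.3812·1.97

36.2109 EBC


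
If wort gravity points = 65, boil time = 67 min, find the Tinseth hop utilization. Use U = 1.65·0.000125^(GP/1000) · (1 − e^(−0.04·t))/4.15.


bigness = 1.65·0.000125^(65/1000) = 0.9200
boil_factor = (1 − e^(−0.04·67))/4.15 = 0.2244
U = 0.9200 · 0.2244

0.2065


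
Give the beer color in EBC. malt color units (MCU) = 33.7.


SRM = 1.4922·MCU^0.6859;  EBC = SRM·1.97
SRM = 1.4922·33.7^0.6859 = 16.6582
EBC = 16.6582·1.97

32.8167 EBC


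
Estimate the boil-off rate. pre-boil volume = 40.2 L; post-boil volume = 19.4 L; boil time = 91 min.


rate = (V_pre − V_post) / (t_min/60)
rate = (40.2 − 19.4) / (91/60)

13.7143 L/hr


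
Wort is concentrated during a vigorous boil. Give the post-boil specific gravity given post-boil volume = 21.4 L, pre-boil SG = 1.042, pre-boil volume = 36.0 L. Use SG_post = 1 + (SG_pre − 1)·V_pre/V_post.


pts_pre = (1.042 − 1)·1000 = 42.0000
pts_post = 42.0000·36.0/21.4 = 70.6542
SG_post = 1 + 70.6542/1000

1.0707


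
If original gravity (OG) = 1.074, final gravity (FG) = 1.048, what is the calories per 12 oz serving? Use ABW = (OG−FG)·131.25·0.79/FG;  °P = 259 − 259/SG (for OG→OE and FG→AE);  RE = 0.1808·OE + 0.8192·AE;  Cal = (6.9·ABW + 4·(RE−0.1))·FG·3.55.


ABW = (1.074 − 1.048)·131.25·0.79/1.048 = 2.5724
OE = 259 − 259/1.074 = 17.8454 °P
AE = 259 − 259/1.048 = 11.8626 °P
RE = 0.1808·17.8454 + 0.8192·11.8626 = 12.9443 °P
Cal = (6.9·2.5724 + 4·(12.9443−0.1))·1.048·3.55

257.1791 kcal


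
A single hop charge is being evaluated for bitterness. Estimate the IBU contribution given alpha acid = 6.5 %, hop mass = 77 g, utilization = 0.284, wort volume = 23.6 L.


IBU = (α/100)·mass·U·1000 / V
IBU = (6.5/100)·77·0.284·1000 / 23.6

60.2297 IBU


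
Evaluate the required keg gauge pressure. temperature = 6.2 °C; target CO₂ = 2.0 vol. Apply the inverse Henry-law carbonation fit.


psi = vols/(0.01821 + 0.09011·e^(−0.04·T)) − 14.695
psi = 2.0/(0.01821 + 0.09011·e^(−0.04·6.2)) − 14.695

7.8967 psi


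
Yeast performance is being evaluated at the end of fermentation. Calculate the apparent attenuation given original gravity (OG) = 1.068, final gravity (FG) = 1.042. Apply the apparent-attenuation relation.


AA = (OG − FG)/(OG − 1) · 100
AA = (1.068 − 1.042)/(1.068 − 1) · 100

38.2353 %


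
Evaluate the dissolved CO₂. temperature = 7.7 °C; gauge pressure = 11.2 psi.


vols = (P + 14.695)·(0.01821 + 0.09011·e^(−0.04·T))
vols = (11.2 + 14.695)·(0.01821 + 0.09011·e^(−0.04·7.7))

2.1864 volumes


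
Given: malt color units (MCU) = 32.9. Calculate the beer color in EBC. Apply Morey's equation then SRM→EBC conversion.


SRM = 1.4922·MCU^0.6859;  EBC = SRM·1.97
SRM = 1.4922·32.9^0.6859 = 16.3860
EBC = 16.3860·1.97

32.2803 EBC


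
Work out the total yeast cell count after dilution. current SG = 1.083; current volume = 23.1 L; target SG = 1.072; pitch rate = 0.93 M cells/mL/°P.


V_w = V·((SG_c−1)/(SG_t−1)−1);  °P = 259 − 259/SG_t;  cells = rate·(V+V_w)·°P
V_w = 23.1·((1.083−1)/(1.072−1)−1) = 3.5292
V_final = 23.1 + 3.5292 = 26.6292
°P = 259 − 259/1.072 = 17.3955
cells = 0.93·26.6292·17.3955

430.8023 billion cells


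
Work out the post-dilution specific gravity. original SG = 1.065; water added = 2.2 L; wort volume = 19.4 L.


SG_new = 1 + (SG_old − 1)·V_old/(V_old + V_water)
pts = (1.065 − 1)·1000·19.4/(19.4 + 2.2) = 58.3796
SG_new = 1 + 58.3796/1000

1.0584


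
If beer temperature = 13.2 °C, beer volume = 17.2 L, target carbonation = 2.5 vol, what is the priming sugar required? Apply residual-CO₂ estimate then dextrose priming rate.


residual = 14.695·(0.01821 + 0.09011·e^(−0.04·T));  sugar = (target − residual)·4.0·V
residual = 14.695·(0.01821 + 0.09011·e^(−0.04·13.2)) = 1.0486
sugar = (2.5 − 1.0486)·4.0·17.2

99.8586 g


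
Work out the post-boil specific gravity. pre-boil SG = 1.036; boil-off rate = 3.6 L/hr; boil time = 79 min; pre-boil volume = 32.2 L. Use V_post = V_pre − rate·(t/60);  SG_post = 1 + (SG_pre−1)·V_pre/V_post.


V_post = 32.2 − 3.6·(79/60) = 27.4600
SG_post = 1 + (1.036 − 1)·32.2/27.4600

1.0422


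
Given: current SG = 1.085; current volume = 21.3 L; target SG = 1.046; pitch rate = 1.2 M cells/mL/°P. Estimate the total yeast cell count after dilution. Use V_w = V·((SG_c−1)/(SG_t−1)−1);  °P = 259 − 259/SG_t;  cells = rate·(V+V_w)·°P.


V_w = 21.3·((1.085−1)/(1.046−1)−1) = 18.0587
V_final = 21.3 + 18.0587 = 39.3587
°P = 259 − 259/1.046 = 11.3901
cells = 1.2·39.3587·11.3901

537.9574 billion cells


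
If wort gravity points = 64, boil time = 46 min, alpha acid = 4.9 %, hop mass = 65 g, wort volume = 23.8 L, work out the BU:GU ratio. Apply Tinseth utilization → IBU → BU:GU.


U = 1.65·0.000125^(GP/1000)·(1−e^(−0.04t))/4.15;  IBU = (α/100)·m·U·1000/V;  BU:GU = IBU/GP
U = 1.65·0.000125^(64/1000)·(1−e^(−0.04·46))/4.15 = 0.1882
IBU = (4.9/100)·65·0.1882·1000/23.8 = 25.1803
BU:GU = 25.1803/64

0.3934


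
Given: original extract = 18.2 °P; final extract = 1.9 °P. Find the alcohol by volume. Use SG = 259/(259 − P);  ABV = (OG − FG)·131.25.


OG = 259/(259 − 18.2) = 1.0756
FG = 259/(259 − 1.9) = 1.0074
ABV = (1.0756 − 1.0074)·131.25

8.9501 % ABV


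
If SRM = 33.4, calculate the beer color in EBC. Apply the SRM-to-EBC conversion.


EBC = SRM · 1.97
EBC = 33.4 · 1.97

65.7980 EBC


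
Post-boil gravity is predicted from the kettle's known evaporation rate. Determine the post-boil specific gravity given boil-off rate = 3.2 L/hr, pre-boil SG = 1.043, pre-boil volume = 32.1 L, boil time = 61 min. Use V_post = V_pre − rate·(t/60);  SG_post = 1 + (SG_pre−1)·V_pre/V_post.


V_post = 32.1 − 3.2·(61/60) = 28.8467
SG_post = 1 + (1.043 − 1)·32.1/28.8467

1.0478


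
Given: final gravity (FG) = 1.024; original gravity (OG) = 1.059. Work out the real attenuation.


AA = (OG−FG)/(OG−1)·100;  RA = AA·0.8192
AA = (1.059 − 1.024)/(1.059 − 1)·100 = 59.3220
RA = 59.3220·0.8192

48.5966 %


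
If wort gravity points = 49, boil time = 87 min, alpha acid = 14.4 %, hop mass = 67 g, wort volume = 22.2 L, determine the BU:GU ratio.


U = 1.65·0.000125^(GP/1000)·(1−e^(−0.04t))/4.15;  IBU = (α/100)·m·U·1000/V;  BU:GU = IBU/GP
U = 1.65·0.000125^(49/1000)·(1−e^(−0.04·87))/4.15 = 0.2481
IBU = (14.4/100)·67·0.2481·1000/22.2 = 107.8149
BU:GU = 107.8149/49

2.2003


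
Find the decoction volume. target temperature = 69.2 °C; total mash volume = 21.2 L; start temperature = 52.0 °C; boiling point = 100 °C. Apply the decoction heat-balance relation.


V_dec = V_total·(T_target − T_start)/(T_boil − T_start)
V_dec = 21.2·(69.2 − 52.0)/(100 − 52.0)

7.5967 L


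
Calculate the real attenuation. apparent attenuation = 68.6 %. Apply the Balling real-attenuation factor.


RA = AA · 0.8192
RA = 68.6 · 0.8192

56.1971 %


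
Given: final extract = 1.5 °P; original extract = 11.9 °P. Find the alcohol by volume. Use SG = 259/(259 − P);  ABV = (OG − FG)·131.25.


OG = 259/(259 − 11.9) = 1.0482
FG = 259/(259 − 1.5) = 1.0058
ABV = (1.0482 − 1.0058)·131.25

5.5563 % ABV


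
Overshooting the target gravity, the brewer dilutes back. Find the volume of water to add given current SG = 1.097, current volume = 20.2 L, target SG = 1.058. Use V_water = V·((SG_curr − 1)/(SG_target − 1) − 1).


V_water = 20.2·((1.097 − 1)/(1.058 − 1) − 1)

13.5828 L


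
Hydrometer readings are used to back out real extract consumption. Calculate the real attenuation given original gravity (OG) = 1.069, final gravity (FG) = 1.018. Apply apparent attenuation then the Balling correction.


AA = (OG−FG)/(OG−1)·100;  RA = AA·0.8192
AA = (1.069 − 1.018)/(1.069 − 1)·100 = 73.9130
RA = 73.9130·0.8192

60.5496 %


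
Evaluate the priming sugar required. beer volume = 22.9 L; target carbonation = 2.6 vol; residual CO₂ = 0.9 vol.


sugar = (target − residual)·4.0·V
sugar = (2.6 − 0.9)·4.0·22.9

155.7200 g


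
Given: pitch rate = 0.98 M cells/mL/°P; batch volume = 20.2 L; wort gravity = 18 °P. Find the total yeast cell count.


cells (billions) = rate · V_L · °P
cells = 0.98 · 20.2 · 18

356.3280 billion cells


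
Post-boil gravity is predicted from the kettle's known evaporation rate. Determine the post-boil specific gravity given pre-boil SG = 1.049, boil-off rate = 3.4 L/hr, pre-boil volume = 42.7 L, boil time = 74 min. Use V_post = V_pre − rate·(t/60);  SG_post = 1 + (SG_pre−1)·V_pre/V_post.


V_post = 42.7 − 3.4·(74/60) = 38.5067
SG_post = 1 + (1.049 − 1)·42.7/38.5067

1.0543


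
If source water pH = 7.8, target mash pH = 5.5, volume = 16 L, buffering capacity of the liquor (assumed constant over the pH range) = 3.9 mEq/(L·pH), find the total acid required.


acid = buffering capacity · (pH_source − pH_target) · V
acid = 3.9 · (7.8 − 5.5) · 16

143.5200 mEq


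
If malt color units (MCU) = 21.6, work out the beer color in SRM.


SRM = 1.4922 · MCU^0.6859
SRM = 1.4922 · 21.6^0.6859

12.2780 SRM


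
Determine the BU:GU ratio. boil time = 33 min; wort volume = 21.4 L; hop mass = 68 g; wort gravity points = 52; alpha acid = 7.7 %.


U = 1.65·0.000125^(GP/1000)·(1−e^(−0.04t))/4.15;  IBU = (α/100)·m·U·1000/V;  BU:GU = IBU/GP
U = 1.65·0.000125^(52/1000)·(1−e^(−0.04·33))/4.15 = 0.1826
IBU = (7.7/100)·68·0.1826·1000/21.4 = 44.6771
BU:GU = 44.6771/52

0.8592


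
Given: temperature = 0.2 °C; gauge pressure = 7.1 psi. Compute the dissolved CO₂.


vols = (P + 14.695)·(0.01821 + 0.09011·e^(−0.04·T))
vols = (7.1 + 14.695)·(0.01821 + 0.09011·e^(−0.04·0.2))

2.3452 volumes


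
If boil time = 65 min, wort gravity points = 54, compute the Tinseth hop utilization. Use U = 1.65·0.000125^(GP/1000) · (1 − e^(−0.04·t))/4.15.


bigness = 1.65·0.000125^(54/1000) = 1.0156
boil_factor = (1 − e^(−0.04·65))/4.15 = 0.2231
U = 1.0156 · 0.2231

0.2265


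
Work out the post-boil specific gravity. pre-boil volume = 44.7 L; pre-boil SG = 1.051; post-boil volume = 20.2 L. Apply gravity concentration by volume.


SG_post = 1 + (SG_pre − 1)·V_pre/V_post
pts_pre = (1.051 − 1)·1000 = 51.0000
pts_post = 51.0000·44.7/20.2 = 112.8564
SG_post = 1 + 112.8564/1000

1.1129


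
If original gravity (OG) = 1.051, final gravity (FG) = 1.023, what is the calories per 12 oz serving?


ABW = (OG−FG)·131.25·0.79/FG;  °P = 259 − 259/SG (for OG→OE and FG→AE);  RE = 0.1808·OE + 0.8192·AE;  Cal = (6.9·ABW + 4·(RE−0.1))·FG·3.55
ABW = (1.051 − 1.023)·131.25·0.79/1.023 = 2.8380
OE = 259 − 259/1.051 = 12.5680 °P
AE = 259 − 259/1.023 = 5.8231 °P
RE = 0.1808·12.5680 + 0.8192·5.8231 = 7.0426 °P
Cal = (6.9·2.8380 + 4·(7.0426−0.1))·1.023·3.55

171.9669 kcal


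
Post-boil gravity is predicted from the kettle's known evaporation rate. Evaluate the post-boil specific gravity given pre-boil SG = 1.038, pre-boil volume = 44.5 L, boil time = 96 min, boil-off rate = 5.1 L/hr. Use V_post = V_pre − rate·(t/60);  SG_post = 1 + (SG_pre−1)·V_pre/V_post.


V_post = 44.5 − 5.1·(96/60) = 36.3400
SG_post = 1 + (1.038 − 1)·44.5/36.3400

1.0465


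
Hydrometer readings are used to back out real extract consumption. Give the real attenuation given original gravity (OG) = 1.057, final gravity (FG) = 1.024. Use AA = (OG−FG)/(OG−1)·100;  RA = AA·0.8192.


AA = (1.057 − 1.024)/(1.057 − 1)·100 = 57.8947
RA = 57.8947·0.8192

47.4274 %


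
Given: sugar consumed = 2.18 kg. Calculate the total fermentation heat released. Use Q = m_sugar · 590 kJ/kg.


Q = 2.18 · 590

1286.2000 kJ


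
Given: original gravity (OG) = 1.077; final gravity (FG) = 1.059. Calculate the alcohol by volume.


ABV = (OG − FG) · 131.25
ABV = (1.077 − 1.059) · 131.25

2.3625 % ABV


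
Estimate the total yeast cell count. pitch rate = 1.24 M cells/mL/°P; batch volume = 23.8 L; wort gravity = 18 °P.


cells (billions) = rate · V_L · °P
cells = 1.24 · 23.8 · 18

531.2160 billion cells


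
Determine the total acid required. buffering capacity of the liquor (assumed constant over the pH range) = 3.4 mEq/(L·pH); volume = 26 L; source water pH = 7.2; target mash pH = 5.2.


acid = buffering capacity · (pH_source − pH_target) · V
acid = 3.4 · (7.2 − 5.2) · 26

176.8000 mEq


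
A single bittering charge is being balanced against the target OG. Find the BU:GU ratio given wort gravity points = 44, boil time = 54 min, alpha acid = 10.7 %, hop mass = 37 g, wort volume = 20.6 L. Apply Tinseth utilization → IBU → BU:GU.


U = 1.65·0.000125^(GP/1000)·(1−e^(−0.04t))/4.15;  IBU = (α/100)·m·U·1000/V;  BU:GU = IBU/GP
U = 1.65·0.000125^(44/1000)·(1−e^(−0.04·54))/4.15 = 0.2369
IBU = (10.7/100)·37·0.2369·1000/20.6 = 45.5200
BU:GU = 45.5200/44

1.0345


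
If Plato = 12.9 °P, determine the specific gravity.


SG = 259/(259 − P)
SG = 259/(259 − 12.9)

1.0524


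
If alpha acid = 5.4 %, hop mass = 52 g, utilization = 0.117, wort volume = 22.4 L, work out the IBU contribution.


IBU = (α/100)·mass·U·1000 / V
IBU = (5.4/100)·52·0.117·1000 / 22.4

14.6668 IBU


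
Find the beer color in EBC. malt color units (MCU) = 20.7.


SRM = 1.4922·MCU^0.6859;  EBC = SRM·1.97
SRM = 1.4922·20.7^0.6859 = 11.9248
EBC = 11.9248·1.97

23.4919 EBC


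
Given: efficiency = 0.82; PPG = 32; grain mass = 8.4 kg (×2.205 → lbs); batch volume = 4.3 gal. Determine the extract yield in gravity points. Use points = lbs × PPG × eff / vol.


lbs = 8.4 × 2.205 = 18.5220
points = 18.5220 × 32 × 0.82 / 4.3

113.0273 points


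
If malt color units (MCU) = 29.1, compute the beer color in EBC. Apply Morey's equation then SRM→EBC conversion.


SRM = 1.4922·MCU^0.6859;  EBC = SRM·1.97
SRM = 1.4922·29.1^0.6859 = 15.0630
EBC = 15.0630·1.97

29.6741 EBC


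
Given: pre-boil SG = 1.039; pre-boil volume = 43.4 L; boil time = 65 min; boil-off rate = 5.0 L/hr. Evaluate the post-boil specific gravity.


V_post = V_pre − rate·(t/60);  SG_post = 1 + (SG_pre−1)·V_pre/V_post
V_post = 43.4 − 5.0·(65/60) = 37.9833
SG_post = 1 + (1.039 − 1)·43.4/37.9833

1.0446


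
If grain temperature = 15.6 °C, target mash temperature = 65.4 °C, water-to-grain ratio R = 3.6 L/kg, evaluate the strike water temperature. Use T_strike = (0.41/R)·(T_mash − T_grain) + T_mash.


T_strike = (0.41/3.6)·(65.4 − 15.6) + 65.4

71.0717 °C


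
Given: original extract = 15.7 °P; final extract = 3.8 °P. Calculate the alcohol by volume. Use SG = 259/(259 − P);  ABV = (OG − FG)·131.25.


OG = 259/(259 − 15.7) = 1.0645
FG = 259/(259 − 3.8) = 1.0149
ABV = (1.0645 − 1.0149)·131.25

6.5151 % ABV


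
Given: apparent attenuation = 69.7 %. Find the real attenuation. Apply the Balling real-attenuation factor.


RA = AA · 0.8192
RA = 69.7 · 0.8192

57.0982 %


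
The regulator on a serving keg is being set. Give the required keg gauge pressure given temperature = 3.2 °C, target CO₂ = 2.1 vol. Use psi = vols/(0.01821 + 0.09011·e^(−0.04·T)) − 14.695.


psi = 2.1/(0.01821 + 0.09011·e^(−0.04·3.2)) − 14.695

6.8449 psi


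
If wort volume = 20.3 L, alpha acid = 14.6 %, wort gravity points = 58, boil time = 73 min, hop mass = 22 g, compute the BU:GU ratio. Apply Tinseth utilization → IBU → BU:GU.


U = 1.65·0.000125^(GP/1000)·(1−e^(−0.04t))/4.15;  IBU = (α/100)·m·U·1000/V;  BU:GU = IBU/GP
U = 1.65·0.000125^(58/1000)·(1−e^(−0.04·73))/4.15 = 0.2233
IBU = (14.6/100)·22·0.2233·1000/20.3 = 35.3393
BU:GU = 35.3393/58

0.6093


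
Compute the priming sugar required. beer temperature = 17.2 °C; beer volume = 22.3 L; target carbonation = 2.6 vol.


residual = 14.695·(0.01821 + 0.09011·e^(−0.04·T));  sugar = (target − residual)·4.0·V
residual = 14.695·(0.01821 + 0.09011·e^(−0.04·17.2)) = 0.9331
sugar = (2.6 − 0.9331)·4.0·22.3

148.6879 g


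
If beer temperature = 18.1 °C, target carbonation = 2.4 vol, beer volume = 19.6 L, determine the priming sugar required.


residual = 14.695·(0.01821 + 0.09011·e^(−0.04·T));  sugar = (target − residual)·4.0·V
residual = 14.695·(0.01821 + 0.09011·e^(−0.04·18.1)) = 0.9096
sugar = (2.4 − 0.9096)·4.0·19.6

116.8502 g


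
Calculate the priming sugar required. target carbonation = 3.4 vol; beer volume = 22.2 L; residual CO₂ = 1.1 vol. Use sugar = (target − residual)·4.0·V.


sugar = (3.4 − 1.1)·4.0·22.2

204.2400 g


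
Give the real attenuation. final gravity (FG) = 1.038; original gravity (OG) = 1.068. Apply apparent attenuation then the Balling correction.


AA = (OG−FG)/(OG−1)·100;  RA = AA·0.8192
AA = (1.068 − 1.038)/(1.068 − 1)·100 = 44.1176
RA = 44.1176·0.8192

36.1412 %


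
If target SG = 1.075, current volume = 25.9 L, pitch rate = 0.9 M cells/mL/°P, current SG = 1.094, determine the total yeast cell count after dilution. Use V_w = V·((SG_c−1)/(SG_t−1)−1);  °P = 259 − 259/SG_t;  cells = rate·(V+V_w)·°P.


V_w = 25.9·((1.094−1)/(1.075−1)−1) = 6.5613
V_final = 25.9 + 6.5613 = 32.4613
°P = 259 − 259/1.075 = 18.0698
cells = 0.9·32.4613·18.0698

527.9119 billion cells


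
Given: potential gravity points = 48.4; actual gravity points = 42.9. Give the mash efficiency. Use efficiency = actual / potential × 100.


efficiency = 42.9 / 48.4 × 100

88.6364 %


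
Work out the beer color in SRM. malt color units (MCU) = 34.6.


SRM = 1.4922 · MCU^0.6859
SRM = 1.4922 · 34.6^0.6859

16.9621 SRM


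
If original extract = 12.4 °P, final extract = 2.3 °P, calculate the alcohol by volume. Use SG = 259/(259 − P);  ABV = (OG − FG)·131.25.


OG = 259/(259 − 12.4) = 1.0503
FG = 259/(259 − 2.3) = 1.0090
ABV = (1.0503 − 1.0090)·131.25

5.4238 % ABV


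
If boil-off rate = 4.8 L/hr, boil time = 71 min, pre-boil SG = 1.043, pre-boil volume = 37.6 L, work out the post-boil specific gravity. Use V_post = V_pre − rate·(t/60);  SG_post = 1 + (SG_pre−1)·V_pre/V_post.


V_post = 37.6 − 4.8·(71/60) = 31.9200
SG_post = 1 + (1.043 − 1)·37.6/31.9200

1.0507


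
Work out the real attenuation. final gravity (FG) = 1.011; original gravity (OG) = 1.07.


AA = (OG−FG)/(OG−1)·100;  RA = AA·0.8192
AA = (1.07 − 1.011)/(1.07 − 1)·100 = 84.2857
RA = 84.2857·0.8192

69.0469 %


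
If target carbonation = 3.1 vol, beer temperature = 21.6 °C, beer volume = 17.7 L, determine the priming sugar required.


residual = 14.695·(0.01821 + 0.09011·e^(−0.04·T));  sugar = (target − residual)·4.0·V
residual = 14.695·(0.01821 + 0.09011·e^(−0.04·21.6)) = 0.8257
sugar = (3.1 − 0.8257)·4.0·17.7

161.0207 g


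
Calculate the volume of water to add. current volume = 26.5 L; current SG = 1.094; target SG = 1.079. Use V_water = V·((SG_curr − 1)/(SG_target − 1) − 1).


V_water = 26.5·((1.094 − 1)/(1.079 − 1) − 1)

5.0316 L


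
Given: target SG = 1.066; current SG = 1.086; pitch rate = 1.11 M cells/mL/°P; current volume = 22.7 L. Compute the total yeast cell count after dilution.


V_w = V·((SG_c−1)/(SG_t−1)−1);  °P = 259 − 259/SG_t;  cells = rate·(V+V_w)·°P
V_w = 22.7·((1.086−1)/(1.066−1)−1) = 6.8788
V_final = 22.7 + 6.8788 = 29.5788
°P = 259 − 259/1.066 = 16.0356
cells = 1.11·29.5788·16.0356

526.4897 billion cells


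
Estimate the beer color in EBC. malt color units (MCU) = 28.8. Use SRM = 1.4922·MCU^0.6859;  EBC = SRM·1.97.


SRM = 1.4922·28.8^0.6859 = 14.9563
EBC = 14.9563·1.97

29.4639 EBC


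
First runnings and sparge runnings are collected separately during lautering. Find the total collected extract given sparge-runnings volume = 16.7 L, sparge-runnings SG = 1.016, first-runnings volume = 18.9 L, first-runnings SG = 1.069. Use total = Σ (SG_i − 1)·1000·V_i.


first = (1.069 − 1)·1000·18.9 = 1304.1000
sparge = (1.016 − 1)·1000·16.7 = 267.2000
total = 1304.1000 + 267.2000

1571.3000 gravity·L


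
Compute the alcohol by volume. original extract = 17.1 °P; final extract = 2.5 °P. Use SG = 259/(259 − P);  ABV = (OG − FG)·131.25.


OG = 259/(259 − 17.1) = 1.0707
FG = 259/(259 − 2.5) = 1.0097
ABV = (1.0707 − 1.0097)·131.25

7.9989 % ABV


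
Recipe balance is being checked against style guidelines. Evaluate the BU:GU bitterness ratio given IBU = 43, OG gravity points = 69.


BU:GU = IBU / OG_points
BU:GU = 43 / 69

0.6232


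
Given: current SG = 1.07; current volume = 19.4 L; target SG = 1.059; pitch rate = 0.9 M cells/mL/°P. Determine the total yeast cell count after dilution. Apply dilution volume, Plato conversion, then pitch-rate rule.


V_w = V·((SG_c−1)/(SG_t−1)−1);  °P = 259 − 259/SG_t;  cells = rate·(V+V_w)·°P
V_w = 19.4·((1.07−1)/(1.059−1)−1) = 3.6169
V_final = 19.4 + 3.6169 = 23.0169
°P = 259 − 259/1.059 = 14.4297
cells = 0.9·23.0169·14.4297

298.9139 billion cells


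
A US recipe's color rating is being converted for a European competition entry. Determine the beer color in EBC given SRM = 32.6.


EBC = SRM · 1.97
EBC = 32.6 · 1.97

64.2220 EBC


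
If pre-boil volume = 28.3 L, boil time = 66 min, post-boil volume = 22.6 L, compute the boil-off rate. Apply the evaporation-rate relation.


rate = (V_pre − V_post) / (t_min/60)
rate = (28.3 − 22.6) / (66/60)

5.1818 L/hr


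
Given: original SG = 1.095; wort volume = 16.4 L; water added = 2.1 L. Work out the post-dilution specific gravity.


SG_new = 1 + (SG_old − 1)·V_old/(V_old + V_water)
pts = (1.095 − 1)·1000·16.4/(16.4 + 2.1) = 84.2162
SG_new = 1 + 84.2162/1000

1.0842


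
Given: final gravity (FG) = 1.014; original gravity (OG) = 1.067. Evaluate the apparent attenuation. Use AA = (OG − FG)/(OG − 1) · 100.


AA = (1.067 − 1.014)/(1.067 − 1) · 100

79.1045 %


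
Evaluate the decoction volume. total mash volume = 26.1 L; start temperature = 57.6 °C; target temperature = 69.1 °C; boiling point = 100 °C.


V_dec = V_total·(T_target − T_start)/(T_boil − T_start)
V_dec = 26.1·(69.1 − 57.6)/(100 − 57.6)

7.0790 L


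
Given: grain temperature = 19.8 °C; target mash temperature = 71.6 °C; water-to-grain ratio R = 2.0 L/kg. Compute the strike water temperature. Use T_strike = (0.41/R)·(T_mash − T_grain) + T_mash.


T_strike = (0.41/2.0)·(71.6 − 19.8) + 71.6

82.2190 °C


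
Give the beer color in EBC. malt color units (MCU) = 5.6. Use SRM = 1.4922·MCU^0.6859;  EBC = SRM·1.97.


SRM = 1.4922·5.6^0.6859 = 4.8642
EBC = 4.8642·1.97

9.5824 EBC


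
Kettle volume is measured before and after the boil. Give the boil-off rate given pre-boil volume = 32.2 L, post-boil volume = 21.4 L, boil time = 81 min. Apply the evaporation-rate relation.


rate = (V_pre − V_post) / (t_min/60)
rate = (32.2 − 21.4) / (81/60)

8.0000 L/hr


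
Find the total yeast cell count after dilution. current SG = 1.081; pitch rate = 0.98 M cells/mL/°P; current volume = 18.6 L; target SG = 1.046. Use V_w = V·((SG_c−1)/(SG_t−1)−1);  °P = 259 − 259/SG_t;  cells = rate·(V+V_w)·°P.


V_w = 18.6·((1.081−1)/(1.046−1)−1) = 14.1522
V_final = 18.6 + 14.1522 = 32.7522
°P = 259 − 259/1.046 = 11.3901
cells = 0.98·32.7522·11.3901

365.5882 billion cells


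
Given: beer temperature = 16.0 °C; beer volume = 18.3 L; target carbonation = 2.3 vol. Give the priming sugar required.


residual = 14.695·(0.01821 + 0.09011·e^(−0.04·T));  sugar = (target − residual)·4.0·V
residual = 14.695·(0.01821 + 0.09011·e^(−0.04·16.0)) = 0.9658
sugar = (2.3 − 0.9658)·4.0·18.3

97.6621 g


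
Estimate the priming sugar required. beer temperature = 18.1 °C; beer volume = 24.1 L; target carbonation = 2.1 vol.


residual = 14.695·(0.01821 + 0.09011·e^(−0.04·T));  sugar = (target − residual)·4.0·V
residual = 14.695·(0.01821 + 0.09011·e^(−0.04·18.1)) = 0.9096
sugar = (2.1 − 0.9096)·4.0·24.1

114.7580 g


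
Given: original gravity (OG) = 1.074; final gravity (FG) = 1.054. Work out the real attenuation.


AA = (OG−FG)/(OG−1)·100;  RA = AA·0.8192
AA = (1.074 − 1.054)/(1.074 − 1)·100 = 27.0270
RA = 27.0270·0.8192

22.1405 %


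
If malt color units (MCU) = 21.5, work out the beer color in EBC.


SRM = 1.4922·MCU^0.6859;  EBC = SRM·1.97
SRM = 1.4922·21.5^0.6859 = 12.2390
EBC = 12.2390·1.97

24.1109 EBC


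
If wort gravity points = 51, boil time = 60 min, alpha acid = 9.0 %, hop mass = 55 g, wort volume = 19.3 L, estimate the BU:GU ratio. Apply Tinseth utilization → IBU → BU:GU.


U = 1.65·0.000125^(GP/1000)·(1−e^(−0.04t))/4.15;  IBU = (α/100)·m·U·1000/V;  BU:GU = IBU/GP
U = 1.65·0.000125^(51/1000)·(1−e^(−0.04·60))/4.15 = 0.2286
IBU = (9.0/100)·55·0.2286·1000/19.3 = 58.6307
BU:GU = 58.6307/51

1.1496


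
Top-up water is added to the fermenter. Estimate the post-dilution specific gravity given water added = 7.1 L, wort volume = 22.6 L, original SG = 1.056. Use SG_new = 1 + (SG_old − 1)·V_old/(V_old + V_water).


pts = (1.056 − 1)·1000·22.6/(22.6 + 7.1) = 42.6128
SG_new = 1 + 42.6128/1000

1.0426


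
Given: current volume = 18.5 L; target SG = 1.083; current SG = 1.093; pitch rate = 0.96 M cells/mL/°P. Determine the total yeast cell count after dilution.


V_w = V·((SG_c−1)/(SG_t−1)−1);  °P = 259 − 259/SG_t;  cells = rate·(V+V_w)·°P
V_w = 18.5·((1.093−1)/(1.083−1)−1) = 2.2289
V_final = 18.5 + 2.2289 = 20.7289
°P = 259 − 259/1.083 = 19.8495
cells = 0.96·20.7289·19.8495

395.0001 billion cells


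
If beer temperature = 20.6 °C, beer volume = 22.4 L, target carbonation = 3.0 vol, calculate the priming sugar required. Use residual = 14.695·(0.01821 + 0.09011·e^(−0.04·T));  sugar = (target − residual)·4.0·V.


residual = 14.695·(0.01821 + 0.09011·e^(−0.04·20.6)) = 0.8485
sugar = (3.0 − 0.8485)·4.0·22.4

192.7769 g


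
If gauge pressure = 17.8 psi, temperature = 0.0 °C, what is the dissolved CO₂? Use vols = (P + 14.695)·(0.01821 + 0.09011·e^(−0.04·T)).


vols = (17.8 + 14.695)·(0.01821 + 0.09011·e^(−0.04·0.0))

3.5199 volumes


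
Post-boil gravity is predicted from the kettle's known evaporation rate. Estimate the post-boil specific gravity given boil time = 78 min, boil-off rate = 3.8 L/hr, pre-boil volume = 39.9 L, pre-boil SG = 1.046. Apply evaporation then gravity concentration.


V_post = V_pre − rate·(t/60);  SG_post = 1 + (SG_pre−1)·V_pre/V_post
V_post = 39.9 − 3.8·(78/60) = 34.9600
SG_post = 1 + (1.046 − 1)·39.9/34.9600

1.0525


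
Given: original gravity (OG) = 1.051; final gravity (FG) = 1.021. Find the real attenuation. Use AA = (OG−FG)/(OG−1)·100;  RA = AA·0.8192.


AA = (1.051 − 1.021)/(1.051 − 1)·100 = 58.8235
RA = 58.8235·0.8192

48.1882 %


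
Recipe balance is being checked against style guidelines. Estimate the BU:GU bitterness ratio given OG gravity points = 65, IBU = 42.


BU:GU = IBU / OG_points
BU:GU = 42 / 65

0.6462


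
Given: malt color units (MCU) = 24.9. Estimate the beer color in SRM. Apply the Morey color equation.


SRM = 1.4922 · MCU^0.6859
SRM = 1.4922 · 24.9^0.6859

13.5357 SRM


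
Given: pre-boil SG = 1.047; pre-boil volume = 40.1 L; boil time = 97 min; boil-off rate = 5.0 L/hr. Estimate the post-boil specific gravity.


V_post = V_pre − rate·(t/60);  SG_post = 1 + (SG_pre−1)·V_pre/V_post
V_post = 40.1 − 5.0·(97/60) = 32.0167
SG_post = 1 + (1.047 − 1)·40.1/32.0167

1.0589


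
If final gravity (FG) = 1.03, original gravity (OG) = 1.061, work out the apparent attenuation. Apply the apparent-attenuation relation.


AA = (OG − FG)/(OG − 1) · 100
AA = (1.061 − 1.03)/(1.061 − 1) · 100

50.8197 %


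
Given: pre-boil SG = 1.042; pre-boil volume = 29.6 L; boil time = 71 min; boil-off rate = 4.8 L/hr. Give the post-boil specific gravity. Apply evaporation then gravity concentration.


V_post = V_pre − rate·(t/60);  SG_post = 1 + (SG_pre−1)·V_pre/V_post
V_post = 29.6 − 4.8·(71/60) = 23.9200
SG_post = 1 + (1.042 − 1)·29.6/23.9200

1.0520
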